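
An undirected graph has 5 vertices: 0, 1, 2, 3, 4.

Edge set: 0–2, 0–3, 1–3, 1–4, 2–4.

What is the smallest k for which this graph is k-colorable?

The cycle 3-1-4-2-0-3 has odd length 5, so it cannot be 2-colored; at least 3 colors are needed.
3 colors suffice: 0=green, 1=blue, 2=blue, 3=red, 4=red. Each edge has distinct colors on its endpoints.

3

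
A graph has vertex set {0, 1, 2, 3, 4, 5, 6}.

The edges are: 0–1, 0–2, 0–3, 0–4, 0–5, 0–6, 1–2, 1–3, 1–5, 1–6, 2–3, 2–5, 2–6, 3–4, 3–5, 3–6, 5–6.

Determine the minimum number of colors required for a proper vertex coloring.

6

0, 1, 2, 3, 5, 6 are pairwise adjacent (a clique of size 6), so at least 6 colors are needed.
6 colors suffice: color a → {3}; color b → {0}; color c → {1, 4}; color d → {2}; color e → {5}; color f → {6}. No two adjacent vertices share a color.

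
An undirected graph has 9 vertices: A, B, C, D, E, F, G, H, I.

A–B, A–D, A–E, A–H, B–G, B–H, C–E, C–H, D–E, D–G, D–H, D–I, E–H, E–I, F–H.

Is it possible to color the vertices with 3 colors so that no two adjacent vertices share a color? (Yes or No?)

No

A, D, E, H form a clique, so at least 4 colors are needed.
So 3 colors are not enough.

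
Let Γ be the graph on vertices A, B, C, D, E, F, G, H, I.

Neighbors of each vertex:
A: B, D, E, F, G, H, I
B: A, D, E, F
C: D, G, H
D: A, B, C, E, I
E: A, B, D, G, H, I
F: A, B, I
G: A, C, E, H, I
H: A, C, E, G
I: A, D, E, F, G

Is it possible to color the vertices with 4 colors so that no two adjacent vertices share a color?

Yes

The chromatic number is 4. A, E, G, I form a clique, so at least 4 colors are needed.
4 colors suffice: color 1 → {A, C}; color 2 → {E, F}; color 3 → {B, H, I}; color 4 → {D, G}.
That is already a proper 4-coloring.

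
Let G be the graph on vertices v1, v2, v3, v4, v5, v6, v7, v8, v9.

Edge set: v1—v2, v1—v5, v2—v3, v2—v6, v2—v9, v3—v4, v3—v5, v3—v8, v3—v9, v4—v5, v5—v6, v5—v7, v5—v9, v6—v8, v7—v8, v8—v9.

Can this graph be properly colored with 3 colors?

The chromatic number is 3. v3, v4, v5 form a triangle, so at least 3 colors are needed.
One proper 3-coloring: v1=B, v2=R, v3=B, v4=G, v5=R, v6=B, v7=B, v8=R, v9=G.
That is already a proper 3-coloring.

Yes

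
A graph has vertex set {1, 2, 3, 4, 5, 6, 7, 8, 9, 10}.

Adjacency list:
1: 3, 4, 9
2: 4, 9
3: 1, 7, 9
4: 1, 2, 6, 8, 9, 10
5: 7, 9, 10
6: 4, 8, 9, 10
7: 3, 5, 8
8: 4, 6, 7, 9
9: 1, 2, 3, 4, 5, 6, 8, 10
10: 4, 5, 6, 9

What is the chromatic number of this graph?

4

4, 6, 8, 9 are pairwise adjacent (a clique of size 4), so at least 4 colors are needed.
A valid assignment using 4 colors: 1=green, 2=green, 3=blue, 4=blue, 5=blue, 6=yellow, 7=red, 8=green, 9=red, 10=green. Each edge has distinct colors on its endpoints.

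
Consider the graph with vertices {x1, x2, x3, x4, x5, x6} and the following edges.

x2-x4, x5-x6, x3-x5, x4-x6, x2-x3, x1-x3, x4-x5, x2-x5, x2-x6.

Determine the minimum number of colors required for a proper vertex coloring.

x2, x4, x5, x6 form a clique, so at least 4 colors are needed.
A valid assignment using 4 colors: x1=1, x2=2, x3=3, x4=3, x5=1, x6=4. No two adjacent vertices share a color.

4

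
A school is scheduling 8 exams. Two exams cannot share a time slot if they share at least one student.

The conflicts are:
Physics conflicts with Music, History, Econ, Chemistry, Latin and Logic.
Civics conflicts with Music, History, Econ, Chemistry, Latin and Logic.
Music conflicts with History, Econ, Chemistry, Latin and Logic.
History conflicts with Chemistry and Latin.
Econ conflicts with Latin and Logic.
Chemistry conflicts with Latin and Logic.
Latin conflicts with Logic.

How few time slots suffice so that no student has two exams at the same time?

Physics, Music, History, Chemistry, Latin are mutually in conflict, so at least 5 time slots are needed.
5 time slots suffice: time slot 1 → {Latin}; time slot 2 → {Music}; time slot 3 → {Physics, Civics}; time slot 4 → {Econ, Chemistry}; time slot 5 → {History, Logic}. Every pair that conflicts lands in different time slots.

5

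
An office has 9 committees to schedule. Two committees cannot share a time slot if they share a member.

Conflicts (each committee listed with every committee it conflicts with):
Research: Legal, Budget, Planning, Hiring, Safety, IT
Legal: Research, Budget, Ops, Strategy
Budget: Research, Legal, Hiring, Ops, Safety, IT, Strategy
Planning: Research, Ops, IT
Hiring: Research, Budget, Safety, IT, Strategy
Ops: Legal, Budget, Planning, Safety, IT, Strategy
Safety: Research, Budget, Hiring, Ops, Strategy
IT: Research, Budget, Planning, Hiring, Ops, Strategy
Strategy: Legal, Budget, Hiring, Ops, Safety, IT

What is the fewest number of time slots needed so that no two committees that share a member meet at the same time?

Research, Budget, Hiring, Safety pairwise conflict, so at least 4 time slots are needed.
A valid assignment using 4 time slots: Research=2, Legal=4, Budget=1, Planning=1, Hiring=3, Ops=3, Safety=4, IT=4, Strategy=2. Every pair that conflicts lands in different time slots.

4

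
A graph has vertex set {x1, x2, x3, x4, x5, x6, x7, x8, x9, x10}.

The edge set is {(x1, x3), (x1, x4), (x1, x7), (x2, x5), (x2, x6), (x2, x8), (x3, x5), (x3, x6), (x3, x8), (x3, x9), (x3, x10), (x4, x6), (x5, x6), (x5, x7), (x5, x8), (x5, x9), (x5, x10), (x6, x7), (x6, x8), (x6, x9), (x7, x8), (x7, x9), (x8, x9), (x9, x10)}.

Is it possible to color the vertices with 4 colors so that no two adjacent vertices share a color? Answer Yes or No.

No

x3, x5, x6, x8, x9 are mutually adjacent (a clique of size 5), so at least 5 colors are needed.
So 4 colors are not enough.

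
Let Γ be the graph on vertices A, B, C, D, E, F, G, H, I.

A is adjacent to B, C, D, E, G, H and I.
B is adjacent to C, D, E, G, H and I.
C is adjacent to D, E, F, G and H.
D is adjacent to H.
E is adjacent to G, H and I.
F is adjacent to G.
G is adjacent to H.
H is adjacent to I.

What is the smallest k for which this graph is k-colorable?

A, B, C, E, G, H form a clique, so at least 6 colors are needed.
6 colors suffice: A=1, B=4, C=3, D=5, E=6, F=1, G=5, H=2, I=3. Each edge has distinct colors on its endpoints.

6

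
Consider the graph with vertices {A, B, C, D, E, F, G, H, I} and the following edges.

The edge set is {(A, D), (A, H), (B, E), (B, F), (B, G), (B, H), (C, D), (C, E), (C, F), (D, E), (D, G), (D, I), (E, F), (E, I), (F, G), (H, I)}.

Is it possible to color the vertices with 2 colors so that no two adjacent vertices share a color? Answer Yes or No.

D, E, I form a triangle, so at least 3 colors are needed.
So 2 colors are not enough.

No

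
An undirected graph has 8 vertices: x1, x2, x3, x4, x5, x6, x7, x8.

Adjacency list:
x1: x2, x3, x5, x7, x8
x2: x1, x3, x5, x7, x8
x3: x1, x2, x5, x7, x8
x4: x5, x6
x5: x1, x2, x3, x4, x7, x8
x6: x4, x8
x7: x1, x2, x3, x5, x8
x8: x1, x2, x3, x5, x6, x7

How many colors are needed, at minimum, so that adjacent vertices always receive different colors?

6

x1, x2, x3, x5, x7, x8 are mutually adjacent (a clique of size 6), so at least 6 colors are needed.
A valid assignment using 6 colors: x1=3, x2=6, x3=5, x4=1, x5=2, x6=2, x7=4, x8=1. Each edge has distinct colors on its endpoints.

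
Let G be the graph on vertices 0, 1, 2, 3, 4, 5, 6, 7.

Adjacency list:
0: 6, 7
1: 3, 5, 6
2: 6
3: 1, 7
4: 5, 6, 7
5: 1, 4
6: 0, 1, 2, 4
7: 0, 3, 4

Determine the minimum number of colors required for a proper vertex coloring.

The cycle 7-4-6-1-3-7 has odd length 5, so it cannot be 2-colored; at least 3 colors are needed.
3 colors suffice: 0=blue, 1=blue, 2=blue, 3=green, 4=blue, 5=red, 6=red, 7=red. Each edge has distinct colors on its endpoints.

3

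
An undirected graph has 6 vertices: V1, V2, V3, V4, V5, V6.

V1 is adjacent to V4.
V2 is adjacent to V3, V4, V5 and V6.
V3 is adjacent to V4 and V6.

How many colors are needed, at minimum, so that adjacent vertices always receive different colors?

V2, V3, V6 form a triangle, so at least 3 colors are needed.
3 colors suffice: V1=1, V2=1, V3=3, V4=2, V5=2, V6=2. Each edge has distinct colors on its endpoints.

3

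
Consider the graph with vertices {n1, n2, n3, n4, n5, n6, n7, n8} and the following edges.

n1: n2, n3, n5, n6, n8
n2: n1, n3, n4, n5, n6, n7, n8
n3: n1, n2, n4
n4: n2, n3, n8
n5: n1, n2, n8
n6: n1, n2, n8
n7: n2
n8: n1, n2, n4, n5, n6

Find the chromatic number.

n1, n2, n5, n8 are pairwise adjacent (a clique of size 4), so at least 4 colors are needed.
4 colors suffice: n1=3, n2=1, n3=2, n4=3, n5=4, n6=4, n7=2, n8=2. Every edge joins two different colors.

4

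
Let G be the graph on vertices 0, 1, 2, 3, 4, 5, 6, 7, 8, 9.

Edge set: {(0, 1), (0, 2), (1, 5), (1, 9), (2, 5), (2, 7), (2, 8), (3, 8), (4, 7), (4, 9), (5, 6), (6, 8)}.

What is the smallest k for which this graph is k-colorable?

2

1 and 5 are adjacent, so at least 2 colors are needed.
One proper 2-coloring: 0=blue, 1=red, 2=red, 3=red, 4=red, 5=blue, 6=red, 7=blue, 8=blue, 9=blue. Every edge joins two different colors.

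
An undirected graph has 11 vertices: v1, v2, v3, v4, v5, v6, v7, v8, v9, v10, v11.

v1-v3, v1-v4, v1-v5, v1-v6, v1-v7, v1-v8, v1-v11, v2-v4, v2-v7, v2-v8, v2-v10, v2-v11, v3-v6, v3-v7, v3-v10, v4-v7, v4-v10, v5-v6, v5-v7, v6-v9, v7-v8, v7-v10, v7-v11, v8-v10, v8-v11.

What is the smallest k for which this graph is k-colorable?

4

v2, v7, v8, v10 form a clique, so at least 4 colors are needed.
A valid assignment using 4 colors: v1=2, v2=2, v3=3, v4=3, v5=3, v6=1, v7=1, v8=3, v9=2, v10=4, v11=4. Each edge has distinct colors on its endpoints.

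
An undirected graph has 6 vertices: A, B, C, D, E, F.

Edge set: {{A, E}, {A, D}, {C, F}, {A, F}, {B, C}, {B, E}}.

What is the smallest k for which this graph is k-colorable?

The cycle A-E-B-C-F-A has odd length 5, so it cannot be 2-colored; at least 3 colors are needed.
A valid assignment using 3 colors: A=1, B=1, C=3, D=2, E=2, F=2. Each edge has distinct colors on its endpoints.

3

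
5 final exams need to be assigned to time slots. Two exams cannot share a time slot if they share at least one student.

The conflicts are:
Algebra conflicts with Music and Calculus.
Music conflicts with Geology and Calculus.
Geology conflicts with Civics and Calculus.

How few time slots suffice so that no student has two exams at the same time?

3

Music, Geology, Calculus all conflict with each other, so at least 3 time slots are needed.
3 time slots suffice: Algebra=1, Music=3, Geology=1, Civics=2, Calculus=2. Each listed conflict is separated.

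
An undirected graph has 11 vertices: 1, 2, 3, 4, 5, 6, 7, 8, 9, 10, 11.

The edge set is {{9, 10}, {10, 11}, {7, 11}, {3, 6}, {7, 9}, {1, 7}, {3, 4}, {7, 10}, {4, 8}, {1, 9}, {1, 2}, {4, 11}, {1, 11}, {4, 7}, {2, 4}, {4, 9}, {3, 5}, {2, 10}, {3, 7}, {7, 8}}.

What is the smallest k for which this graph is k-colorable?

3

4, 7, 8 are mutually adjacent, so at least 3 colors are needed.
3 colors suffice: color red → {2, 5, 6, 7}; color blue → {1, 4, 10}; color green → {3, 8, 9, 11}. Every edge joins two different colors.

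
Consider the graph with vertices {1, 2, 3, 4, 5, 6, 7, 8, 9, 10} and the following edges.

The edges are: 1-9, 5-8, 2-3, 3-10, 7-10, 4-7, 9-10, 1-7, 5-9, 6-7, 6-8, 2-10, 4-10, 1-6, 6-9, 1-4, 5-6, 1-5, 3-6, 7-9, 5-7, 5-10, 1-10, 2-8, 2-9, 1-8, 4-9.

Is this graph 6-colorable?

The chromatic number is 5. 1, 4, 7, 9, 10 are mutually adjacent (a clique of size 5), so at least 5 colors are needed.
A valid assignment using 5 colors: 1=a, 2=a, 3=b, 4=d, 5=d, 6=c, 7=e, 8=b, 9=b, 10=c.
Since 6 ≥ 5, a proper 6-coloring certainly exists.

Yes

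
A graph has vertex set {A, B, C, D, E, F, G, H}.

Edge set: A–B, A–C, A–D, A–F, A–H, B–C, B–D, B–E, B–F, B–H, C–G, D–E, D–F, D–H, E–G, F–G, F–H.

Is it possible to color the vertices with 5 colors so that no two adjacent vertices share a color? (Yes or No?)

The chromatic number is 5. A, B, D, F, H are mutually adjacent (a clique of size 5), so at least 5 colors are needed.
5 colors suffice: color 1 → {B, G}; color 2 → {C, D}; color 3 → {E, F}; color 4 → {A}; color 5 → {H}.
That is already a proper 5-coloring.

Yes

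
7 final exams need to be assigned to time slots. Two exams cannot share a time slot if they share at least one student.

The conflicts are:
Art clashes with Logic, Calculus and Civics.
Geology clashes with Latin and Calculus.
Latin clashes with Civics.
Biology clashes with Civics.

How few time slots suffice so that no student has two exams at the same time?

3

The cycle Civics-Art-Calculus-Geology-Latin-Civics has odd length 5, so it cannot be 2-colored; at least 3 time slots are needed.
Using 3 time slots: Art=2, Logic=1, Geology=3, Latin=2, Calculus=1, Biology=2, Civics=1. No two conflicting exams share a time slot.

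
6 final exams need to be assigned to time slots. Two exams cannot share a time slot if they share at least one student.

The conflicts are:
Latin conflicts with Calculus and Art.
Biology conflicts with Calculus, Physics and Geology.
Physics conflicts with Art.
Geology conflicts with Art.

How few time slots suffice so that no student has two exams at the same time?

The cycle Physics-Art-Latin-Calculus-Biology-Physics has odd length 5, so it cannot be 2-colored; at least 3 time slots are needed.
3 time slots suffice: time slot 1 → {Biology, Art}; time slot 2 → {Latin, Physics, Geology}; time slot 3 → {Calculus}. Each listed conflict is separated.

3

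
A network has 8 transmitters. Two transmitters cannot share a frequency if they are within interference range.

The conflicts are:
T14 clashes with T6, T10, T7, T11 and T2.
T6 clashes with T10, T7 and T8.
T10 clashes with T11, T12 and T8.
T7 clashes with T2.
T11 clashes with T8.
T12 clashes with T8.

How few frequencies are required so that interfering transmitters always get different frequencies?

3

T14, T6, T7 are mutually in conflict, so at least 3 frequencies are needed.
3 frequencies suffice: frequency 1 → {T10, T7}; frequency 2 → {T14, T8}; frequency 3 → {T6, T11, T2, T12}. Each listed conflict is separated.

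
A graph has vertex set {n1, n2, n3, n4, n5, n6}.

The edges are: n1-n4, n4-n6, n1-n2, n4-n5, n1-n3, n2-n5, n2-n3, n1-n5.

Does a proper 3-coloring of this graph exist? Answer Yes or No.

The chromatic number is 3. n1, n2, n5 are mutually adjacent, so at least 3 colors are needed.
3 colors suffice: color 1 → {n1, n6}; color 2 → {n2, n4}; color 3 → {n3, n5}.
That is already a proper 3-coloring.

Yes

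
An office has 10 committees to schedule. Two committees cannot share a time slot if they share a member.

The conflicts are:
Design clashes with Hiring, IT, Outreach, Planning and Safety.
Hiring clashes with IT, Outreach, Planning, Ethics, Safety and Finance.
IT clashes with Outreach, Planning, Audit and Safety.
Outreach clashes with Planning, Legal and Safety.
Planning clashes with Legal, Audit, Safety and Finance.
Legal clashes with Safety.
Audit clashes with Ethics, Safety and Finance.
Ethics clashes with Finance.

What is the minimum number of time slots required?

Design, Hiring, IT, Outreach, Planning, Safety all conflict with each other, so at least 6 time slots are needed.
6 time slots suffice: Design=6, Hiring=2, IT=5, Outreach=4, Planning=1, Legal=2, Audit=2, Ethics=1, Safety=3, Finance=3. Every pair that conflicts lands in different time slots.

6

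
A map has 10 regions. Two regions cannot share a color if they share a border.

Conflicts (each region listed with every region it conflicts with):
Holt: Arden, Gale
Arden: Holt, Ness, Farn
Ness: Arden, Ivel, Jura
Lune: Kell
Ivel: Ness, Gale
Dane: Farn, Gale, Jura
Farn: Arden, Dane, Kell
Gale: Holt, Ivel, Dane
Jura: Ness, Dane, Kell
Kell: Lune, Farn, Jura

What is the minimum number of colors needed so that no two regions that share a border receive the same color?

3

The cycle Ness-Arden-Farn-Kell-Jura-Ness has odd length 5, so it cannot be 2-colored; at least 3 colors are needed.
3 colors suffice: color 1 → {Lune, Farn, Gale, Jura}; color 2 → {Holt, Ness, Dane, Kell}; color 3 → {Arden, Ivel}. No two conflicting regions share a color.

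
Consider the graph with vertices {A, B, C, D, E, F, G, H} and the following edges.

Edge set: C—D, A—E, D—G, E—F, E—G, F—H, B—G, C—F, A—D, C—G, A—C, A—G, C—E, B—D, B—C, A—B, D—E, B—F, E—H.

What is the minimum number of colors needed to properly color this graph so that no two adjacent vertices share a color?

A, B, C, D, G form a clique, so at least 5 colors are needed.
5 colors suffice: color 1 → {C, H}; color 2 → {B, E}; color 3 → {F, G}; color 4 → {D}; color 5 → {A}. Every edge joins two different colors.

5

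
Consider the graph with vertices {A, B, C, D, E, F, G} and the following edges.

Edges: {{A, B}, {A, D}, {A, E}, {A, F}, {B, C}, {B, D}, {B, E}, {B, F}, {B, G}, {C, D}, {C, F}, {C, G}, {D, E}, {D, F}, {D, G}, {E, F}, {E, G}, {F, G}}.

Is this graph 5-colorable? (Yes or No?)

The chromatic number is 5. B, D, E, F, G form a clique, so at least 5 colors are needed.
One proper 5-coloring: A=4, B=2, C=5, D=1, E=5, F=3, G=4.
That is already a proper 5-coloring.

Yes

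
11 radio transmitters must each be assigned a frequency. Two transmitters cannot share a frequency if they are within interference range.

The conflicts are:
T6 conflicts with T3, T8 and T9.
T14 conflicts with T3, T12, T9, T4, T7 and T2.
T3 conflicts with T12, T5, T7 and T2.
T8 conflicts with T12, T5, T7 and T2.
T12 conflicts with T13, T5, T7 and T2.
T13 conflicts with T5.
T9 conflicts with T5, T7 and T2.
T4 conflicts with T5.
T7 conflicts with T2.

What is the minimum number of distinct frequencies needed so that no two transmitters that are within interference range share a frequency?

T14, T3, T12, T7, T2 are mutually in conflict, so at least 5 frequencies are needed.
5 frequencies suffice: frequency 1 → {T12, T9, T4}; frequency 2 → {T6, T14, T5}; frequency 3 → {T13, T2}; frequency 4 → {T3, T8}; frequency 5 → {T7}. No two conflicting transmitters share a frequency.

5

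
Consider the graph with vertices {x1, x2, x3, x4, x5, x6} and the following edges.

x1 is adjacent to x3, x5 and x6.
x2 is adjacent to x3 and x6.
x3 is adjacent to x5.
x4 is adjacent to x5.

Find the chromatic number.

x1, x3, x5 are mutually adjacent, so at least 3 colors are needed.
A valid assignment using 3 colors: x1=3, x2=2, x3=1, x4=1, x5=2, x6=1. Each edge has distinct colors on its endpoints.

3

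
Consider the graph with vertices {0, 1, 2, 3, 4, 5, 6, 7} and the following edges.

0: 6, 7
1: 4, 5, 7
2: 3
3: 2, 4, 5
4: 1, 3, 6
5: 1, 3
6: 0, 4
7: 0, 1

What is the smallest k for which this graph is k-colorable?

The cycle 1-4-6-0-7-1 has odd length 5, so it cannot be 2-colored; at least 3 colors are needed.
3 colors suffice: color a → {1, 3, 6}; color b → {2, 4, 5, 7}; color c → {0}. Each edge has distinct colors on its endpoints.

3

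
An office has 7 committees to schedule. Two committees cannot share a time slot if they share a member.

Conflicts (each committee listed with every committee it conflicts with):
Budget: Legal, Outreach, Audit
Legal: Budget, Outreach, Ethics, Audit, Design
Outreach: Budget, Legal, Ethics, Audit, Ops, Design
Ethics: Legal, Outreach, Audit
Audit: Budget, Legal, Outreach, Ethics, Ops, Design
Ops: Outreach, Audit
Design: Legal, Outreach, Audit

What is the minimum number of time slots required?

Legal, Outreach, Ethics, Audit pairwise conflict, so at least 4 time slots are needed.
4 time slots suffice: time slot 1 → {Outreach}; time slot 2 → {Audit}; time slot 3 → {Legal, Ops}; time slot 4 → {Budget, Ethics, Design}. Every pair that conflicts lands in different time slots.

4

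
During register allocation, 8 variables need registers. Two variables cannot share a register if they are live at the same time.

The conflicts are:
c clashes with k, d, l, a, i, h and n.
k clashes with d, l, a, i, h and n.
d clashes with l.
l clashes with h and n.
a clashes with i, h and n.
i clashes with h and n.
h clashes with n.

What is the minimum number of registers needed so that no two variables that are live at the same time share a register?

c, k, a, i, h, n pairwise conflict, so at least 6 registers are needed.
Using 6 registers: c=2, k=1, d=3, l=5, a=6, i=5, h=3, n=4. Each listed conflict is separated.

6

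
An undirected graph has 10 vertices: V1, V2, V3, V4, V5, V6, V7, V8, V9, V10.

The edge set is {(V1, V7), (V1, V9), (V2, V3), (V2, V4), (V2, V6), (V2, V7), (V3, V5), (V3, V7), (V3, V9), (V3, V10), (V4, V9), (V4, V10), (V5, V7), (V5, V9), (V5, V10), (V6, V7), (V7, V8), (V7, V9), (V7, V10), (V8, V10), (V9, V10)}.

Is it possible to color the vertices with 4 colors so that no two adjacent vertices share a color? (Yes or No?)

No

V3, V5, V7, V9, V10 are pairwise adjacent (a clique of size 5), so at least 5 colors are needed.
So 4 colors are not enough.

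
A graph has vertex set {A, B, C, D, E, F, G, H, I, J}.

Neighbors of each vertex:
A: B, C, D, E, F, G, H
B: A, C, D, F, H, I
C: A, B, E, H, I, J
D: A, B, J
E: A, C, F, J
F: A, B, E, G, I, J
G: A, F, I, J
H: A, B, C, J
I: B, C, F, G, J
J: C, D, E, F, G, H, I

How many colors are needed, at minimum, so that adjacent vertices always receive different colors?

4

F, G, I, J form a clique, so at least 4 colors are needed.
One proper 4-coloring: A=1, B=3, C=2, D=2, E=3, F=2, G=3, H=4, I=4, J=1. No two adjacent vertices share a color.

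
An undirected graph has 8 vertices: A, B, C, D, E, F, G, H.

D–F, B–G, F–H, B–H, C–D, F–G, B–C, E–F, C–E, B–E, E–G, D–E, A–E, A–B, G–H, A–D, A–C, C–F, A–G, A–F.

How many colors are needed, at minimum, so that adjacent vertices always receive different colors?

5

A, C, D, E, F are mutually adjacent (a clique of size 5), so at least 5 colors are needed.
One proper 5-coloring: A=1, B=3, C=4, D=5, E=2, F=3, G=4, H=1. Each edge has distinct colors on its endpoints.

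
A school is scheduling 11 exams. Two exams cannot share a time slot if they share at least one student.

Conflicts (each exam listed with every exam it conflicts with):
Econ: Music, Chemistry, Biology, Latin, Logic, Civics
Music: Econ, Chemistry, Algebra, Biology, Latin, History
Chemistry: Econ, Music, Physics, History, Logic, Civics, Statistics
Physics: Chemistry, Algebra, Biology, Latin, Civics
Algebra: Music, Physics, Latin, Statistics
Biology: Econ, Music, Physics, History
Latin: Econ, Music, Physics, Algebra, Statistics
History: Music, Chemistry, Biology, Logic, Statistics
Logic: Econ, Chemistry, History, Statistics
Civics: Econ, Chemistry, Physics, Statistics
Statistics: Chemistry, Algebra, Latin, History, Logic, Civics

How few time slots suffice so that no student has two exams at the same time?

Chemistry, History, Logic, Statistics are mutually in conflict, so at least 4 time slots are needed.
4 time slots suffice: time slot 1 → {Chemistry, Biology, Latin}; time slot 2 → {Music, Physics, Statistics}; time slot 3 → {Econ, Algebra, History}; time slot 4 → {Logic, Civics}. Every pair that conflicts lands in different time slots.

4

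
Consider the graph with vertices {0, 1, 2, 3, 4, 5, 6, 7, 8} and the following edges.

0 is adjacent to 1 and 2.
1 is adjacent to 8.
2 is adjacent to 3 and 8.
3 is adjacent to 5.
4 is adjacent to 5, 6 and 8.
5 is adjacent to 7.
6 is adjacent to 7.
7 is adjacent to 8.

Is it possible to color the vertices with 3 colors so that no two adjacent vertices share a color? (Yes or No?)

Yes

The chromatic number is 3. The cycle 7-5-3-2-8-7 has odd length 5, so it cannot be 2-colored; at least 3 colors are needed.
3 colors suffice: color red → {0, 5, 6, 8}; color blue → {1, 2, 4, 7}; color green → {3}.
That is already a proper 3-coloring.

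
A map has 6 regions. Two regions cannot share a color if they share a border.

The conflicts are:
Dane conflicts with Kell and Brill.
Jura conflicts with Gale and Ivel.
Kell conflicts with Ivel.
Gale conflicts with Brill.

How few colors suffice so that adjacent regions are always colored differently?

2

Jura and Ivel conflict, so at least 2 colors are needed.
2 colors suffice: Dane=1, Jura=2, Kell=2, Gale=1, Ivel=1, Brill=2. Each listed conflict is separated.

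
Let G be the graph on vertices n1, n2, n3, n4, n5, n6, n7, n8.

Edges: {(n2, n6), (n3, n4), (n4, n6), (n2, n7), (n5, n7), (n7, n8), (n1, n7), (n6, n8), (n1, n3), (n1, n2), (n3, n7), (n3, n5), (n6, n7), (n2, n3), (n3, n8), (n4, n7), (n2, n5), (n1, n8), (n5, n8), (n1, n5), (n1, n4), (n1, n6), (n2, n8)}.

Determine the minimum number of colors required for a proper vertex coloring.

6

n1, n2, n3, n5, n7, n8 form a clique, so at least 6 colors are needed.
6 colors suffice: color 1 → {n1}; color 2 → {n7}; color 3 → {n3, n6}; color 4 → {n2, n4}; color 5 → {n8}; color 6 → {n5}. No two adjacent vertices share a color.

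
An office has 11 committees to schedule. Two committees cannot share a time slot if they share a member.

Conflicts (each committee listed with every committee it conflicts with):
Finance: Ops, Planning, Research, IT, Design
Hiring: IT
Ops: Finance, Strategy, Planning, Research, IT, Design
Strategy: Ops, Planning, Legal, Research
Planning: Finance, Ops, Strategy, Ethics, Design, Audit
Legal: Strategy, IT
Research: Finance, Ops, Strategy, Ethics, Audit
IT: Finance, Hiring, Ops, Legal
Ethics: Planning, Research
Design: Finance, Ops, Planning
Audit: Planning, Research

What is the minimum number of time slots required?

Finance, Ops, Planning, Design all conflict with each other, so at least 4 time slots are needed.
4 time slots suffice: time slot 1 → {Planning, Research, IT}; time slot 2 → {Hiring, Ops, Legal, Ethics, Audit}; time slot 3 → {Finance, Strategy}; time slot 4 → {Design}. Each listed conflict is separated.

4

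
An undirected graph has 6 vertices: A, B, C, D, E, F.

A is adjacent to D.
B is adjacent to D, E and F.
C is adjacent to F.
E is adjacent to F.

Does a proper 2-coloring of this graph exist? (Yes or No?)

No

B, E, F form a triangle, so at least 3 colors are needed.
So 2 colors are not enough.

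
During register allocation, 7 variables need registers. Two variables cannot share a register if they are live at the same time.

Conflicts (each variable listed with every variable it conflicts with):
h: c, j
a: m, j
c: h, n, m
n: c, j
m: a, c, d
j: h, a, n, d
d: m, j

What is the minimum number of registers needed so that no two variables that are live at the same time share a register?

3

The cycle j-h-c-m-a-j has odd length 5, so it cannot be 2-colored; at least 3 registers are needed.
3 registers suffice: h=2, a=3, c=1, n=2, m=2, j=1, d=3. No two conflicting variables share a register.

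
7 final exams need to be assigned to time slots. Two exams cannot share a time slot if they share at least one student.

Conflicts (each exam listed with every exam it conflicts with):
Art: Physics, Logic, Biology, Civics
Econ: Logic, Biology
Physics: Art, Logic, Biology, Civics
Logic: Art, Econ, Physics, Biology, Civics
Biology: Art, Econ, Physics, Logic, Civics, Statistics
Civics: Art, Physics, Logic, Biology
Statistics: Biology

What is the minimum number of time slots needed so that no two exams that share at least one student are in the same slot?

5

Art, Physics, Logic, Biology, Civics pairwise conflict, so at least 5 time slots are needed.
5 time slots suffice: Art=4, Econ=3, Physics=5, Logic=2, Biology=1, Civics=3, Statistics=2. Every pair that conflicts lands in different time slots.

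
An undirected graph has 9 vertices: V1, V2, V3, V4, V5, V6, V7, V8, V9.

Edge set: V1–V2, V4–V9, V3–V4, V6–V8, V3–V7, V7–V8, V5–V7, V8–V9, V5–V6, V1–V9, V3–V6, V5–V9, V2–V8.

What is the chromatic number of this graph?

The cycle V4-V3-V6-V5-V9-V4 has odd length 5, so it cannot be 2-colored; at least 3 colors are needed.
3 colors suffice: color red → {V2, V6, V7, V9}; color blue → {V1, V3, V5, V8}; color green → {V4}. Every edge joins two different colors.

3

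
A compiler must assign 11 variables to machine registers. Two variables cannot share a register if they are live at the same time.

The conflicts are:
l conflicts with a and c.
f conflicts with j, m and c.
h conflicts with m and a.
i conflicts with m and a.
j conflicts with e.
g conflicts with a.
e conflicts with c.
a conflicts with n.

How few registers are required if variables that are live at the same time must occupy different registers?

2

i and a conflict, so at least 2 registers are needed.
2 registers suffice: register 1 → {j, m, a, c}; register 2 → {l, f, h, i, g, e, n}. No two conflicting variables share a register.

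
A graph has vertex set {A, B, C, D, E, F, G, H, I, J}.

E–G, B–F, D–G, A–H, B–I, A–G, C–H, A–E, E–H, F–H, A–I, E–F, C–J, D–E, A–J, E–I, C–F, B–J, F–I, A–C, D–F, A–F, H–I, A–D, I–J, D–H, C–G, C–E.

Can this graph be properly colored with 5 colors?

Yes

The chromatic number is 5. A, C, E, F, H are pairwise adjacent (a clique of size 5), so at least 5 colors are needed.
5 colors suffice: A=1, B=1, C=4, D=4, E=3, F=2, G=2, H=5, I=4, J=2.
That is already a proper 5-coloring.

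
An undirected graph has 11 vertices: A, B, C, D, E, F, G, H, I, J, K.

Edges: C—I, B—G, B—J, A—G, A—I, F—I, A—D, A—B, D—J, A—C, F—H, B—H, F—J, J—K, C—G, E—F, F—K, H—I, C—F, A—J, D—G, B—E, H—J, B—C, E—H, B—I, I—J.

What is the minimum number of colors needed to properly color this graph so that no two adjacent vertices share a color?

4

A, B, I, J form a clique, so at least 4 colors are needed.
4 colors suffice: color red → {C, E, J}; color blue → {B, D, F}; color green → {A, H, K}; color yellow → {G, I}. No two adjacent vertices share a color.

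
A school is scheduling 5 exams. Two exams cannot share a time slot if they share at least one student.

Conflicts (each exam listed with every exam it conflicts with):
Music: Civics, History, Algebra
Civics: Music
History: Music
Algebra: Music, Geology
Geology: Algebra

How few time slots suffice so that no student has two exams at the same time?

Music and Civics conflict, so at least 2 time slots are needed.
2 time slots suffice: time slot 1 → {Music, Geology}; time slot 2 → {Civics, History, Algebra}. Each listed conflict is separated.

2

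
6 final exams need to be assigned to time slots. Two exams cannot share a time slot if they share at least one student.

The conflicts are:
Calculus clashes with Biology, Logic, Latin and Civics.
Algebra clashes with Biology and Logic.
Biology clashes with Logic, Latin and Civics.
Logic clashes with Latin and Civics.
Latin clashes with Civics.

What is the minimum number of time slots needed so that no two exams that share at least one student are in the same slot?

Calculus, Biology, Logic, Latin, Civics are mutually in conflict, so at least 5 time slots are needed.
A valid assignment using 5 time slots: Calculus=5, Algebra=3, Biology=1, Logic=2, Latin=4, Civics=3. No two conflicting exams share a time slot.

5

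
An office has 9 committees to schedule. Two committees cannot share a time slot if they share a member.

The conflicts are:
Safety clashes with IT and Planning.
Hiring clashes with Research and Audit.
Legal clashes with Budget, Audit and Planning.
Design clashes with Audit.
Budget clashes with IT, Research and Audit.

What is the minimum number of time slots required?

Legal, Budget, Audit are mutually in conflict, so at least 3 time slots are needed.
Using 3 time slots: Safety=2, Hiring=1, Legal=3, Design=1, Budget=1, IT=3, Research=2, Audit=2, Planning=1. No two conflicting committees share a time slot.

3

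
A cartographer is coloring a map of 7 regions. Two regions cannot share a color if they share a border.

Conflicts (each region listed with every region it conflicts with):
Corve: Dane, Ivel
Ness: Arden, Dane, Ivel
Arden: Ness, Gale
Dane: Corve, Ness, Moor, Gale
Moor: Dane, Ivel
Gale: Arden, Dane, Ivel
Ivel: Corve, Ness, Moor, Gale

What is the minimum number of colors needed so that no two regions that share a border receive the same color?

Ness and Arden conflict, so at least 2 colors are needed.
2 colors suffice: color 1 → {Arden, Dane, Ivel}; color 2 → {Corve, Ness, Moor, Gale}. Each listed conflict is separated.

2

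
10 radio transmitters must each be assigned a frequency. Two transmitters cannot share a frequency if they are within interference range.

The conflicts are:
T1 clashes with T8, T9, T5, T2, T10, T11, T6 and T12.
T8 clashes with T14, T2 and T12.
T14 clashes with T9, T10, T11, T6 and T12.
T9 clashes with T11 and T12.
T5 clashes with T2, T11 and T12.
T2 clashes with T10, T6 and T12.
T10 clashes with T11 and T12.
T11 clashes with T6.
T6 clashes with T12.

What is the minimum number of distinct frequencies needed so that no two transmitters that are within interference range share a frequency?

4

T1, T8, T2, T12 are mutually in conflict, so at least 4 frequencies are needed.
4 frequencies suffice: frequency 1 → {T11, T12}; frequency 2 → {T1, T14}; frequency 3 → {T9, T2}; frequency 4 → {T8, T5, T10, T6}. Every pair that conflicts lands in different frequencies.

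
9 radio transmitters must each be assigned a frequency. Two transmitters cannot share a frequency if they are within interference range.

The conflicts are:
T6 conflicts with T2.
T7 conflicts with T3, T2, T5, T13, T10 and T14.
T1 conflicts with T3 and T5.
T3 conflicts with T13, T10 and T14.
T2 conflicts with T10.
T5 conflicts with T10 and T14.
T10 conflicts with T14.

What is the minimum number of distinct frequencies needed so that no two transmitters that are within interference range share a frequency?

T7, T5, T10, T14 all conflict with each other, so at least 4 frequencies are needed.
Using 4 frequencies: T6=1, T7=1, T1=1, T3=2, T2=2, T5=2, T13=3, T10=3, T14=4. Every pair that conflicts lands in different frequencies.

4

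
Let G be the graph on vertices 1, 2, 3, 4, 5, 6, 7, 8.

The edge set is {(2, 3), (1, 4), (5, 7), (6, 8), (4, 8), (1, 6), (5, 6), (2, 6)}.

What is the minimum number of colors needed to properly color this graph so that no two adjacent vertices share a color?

2

2 and 6 are adjacent, so at least 2 colors are needed.
2 colors suffice: color a → {3, 4, 6, 7}; color b → {1, 2, 5, 8}. Every edge joins two different colors.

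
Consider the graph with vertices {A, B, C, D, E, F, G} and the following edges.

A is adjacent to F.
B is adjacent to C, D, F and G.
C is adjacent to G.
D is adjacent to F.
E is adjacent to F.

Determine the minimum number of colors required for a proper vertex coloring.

3

B, C, G are mutually adjacent, so at least 3 colors are needed.
3 colors suffice: color red → {A, B, E}; color blue → {C, F}; color green → {D, G}. Each edge has distinct colors on its endpoints.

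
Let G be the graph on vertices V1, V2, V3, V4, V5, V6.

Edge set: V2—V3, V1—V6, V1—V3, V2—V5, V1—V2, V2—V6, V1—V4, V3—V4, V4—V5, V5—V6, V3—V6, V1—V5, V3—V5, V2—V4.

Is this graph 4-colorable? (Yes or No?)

V1, V2, V3, V4, V5 are pairwise adjacent (a clique of size 5), so at least 5 colors are needed.
So 4 colors are not enough.

No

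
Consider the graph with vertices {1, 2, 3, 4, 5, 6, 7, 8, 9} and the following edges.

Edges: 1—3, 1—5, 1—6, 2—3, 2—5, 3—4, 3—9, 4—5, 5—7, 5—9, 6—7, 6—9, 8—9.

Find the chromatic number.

2

6 and 7 are adjacent, so at least 2 colors are needed.
2 colors suffice: color red → {3, 5, 6, 8}; color blue → {1, 2, 4, 7, 9}. No two adjacent vertices share a color.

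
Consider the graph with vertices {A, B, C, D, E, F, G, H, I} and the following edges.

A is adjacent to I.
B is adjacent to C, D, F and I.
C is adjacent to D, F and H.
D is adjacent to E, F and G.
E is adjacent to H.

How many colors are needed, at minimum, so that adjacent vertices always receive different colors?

4

B, C, D, F are pairwise adjacent (a clique of size 4), so at least 4 colors are needed.
4 colors suffice: color red → {D, H, I}; color blue → {A, C, E, G}; color green → {B}; color yellow → {F}. Every edge joins two different colors.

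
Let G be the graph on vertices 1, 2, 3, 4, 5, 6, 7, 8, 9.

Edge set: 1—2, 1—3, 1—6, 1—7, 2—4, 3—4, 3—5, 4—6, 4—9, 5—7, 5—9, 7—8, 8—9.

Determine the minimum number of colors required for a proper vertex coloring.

2

1 and 3 are adjacent, so at least 2 colors are needed.
2 colors suffice: color red → {1, 4, 5, 8}; color blue → {2, 3, 6, 7, 9}. Each edge has distinct colors on its endpoints.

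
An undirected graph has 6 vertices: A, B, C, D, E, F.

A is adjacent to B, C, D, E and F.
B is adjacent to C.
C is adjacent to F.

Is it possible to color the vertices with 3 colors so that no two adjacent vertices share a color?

Yes

The chromatic number is 3. A, C, F form a triangle, so at least 3 colors are needed.
3 colors suffice: color 1 → {A}; color 2 → {C, D, E}; color 3 → {B, F}.
That is already a proper 3-coloring.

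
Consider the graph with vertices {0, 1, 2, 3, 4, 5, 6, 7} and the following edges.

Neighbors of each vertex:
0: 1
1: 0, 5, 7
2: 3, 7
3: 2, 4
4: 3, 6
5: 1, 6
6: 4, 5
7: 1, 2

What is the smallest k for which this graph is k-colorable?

3

The cycle 5-1-7-2-3-4-6-5 has odd length 7, so it cannot be 2-colored; at least 3 colors are needed.
One proper 3-coloring: 0=b, 1=a, 2=a, 3=b, 4=c, 5=b, 6=a, 7=b. No two adjacent vertices share a color.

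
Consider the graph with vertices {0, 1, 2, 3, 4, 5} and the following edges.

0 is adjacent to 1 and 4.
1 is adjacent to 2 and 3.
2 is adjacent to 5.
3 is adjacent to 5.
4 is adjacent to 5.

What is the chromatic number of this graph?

3

The cycle 1-3-5-4-0-1 has odd length 5, so it cannot be 2-colored; at least 3 colors are needed.
3 colors suffice: color a → {1, 5}; color b → {0, 2, 3}; color c → {4}. Every edge joins two different colors.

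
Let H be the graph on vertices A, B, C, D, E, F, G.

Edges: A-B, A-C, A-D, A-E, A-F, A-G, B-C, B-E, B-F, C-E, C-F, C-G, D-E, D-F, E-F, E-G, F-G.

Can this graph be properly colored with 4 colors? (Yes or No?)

No

A, C, E, F, G are pairwise adjacent (a clique of size 5), so at least 5 colors are needed.
So 4 colors are not enough.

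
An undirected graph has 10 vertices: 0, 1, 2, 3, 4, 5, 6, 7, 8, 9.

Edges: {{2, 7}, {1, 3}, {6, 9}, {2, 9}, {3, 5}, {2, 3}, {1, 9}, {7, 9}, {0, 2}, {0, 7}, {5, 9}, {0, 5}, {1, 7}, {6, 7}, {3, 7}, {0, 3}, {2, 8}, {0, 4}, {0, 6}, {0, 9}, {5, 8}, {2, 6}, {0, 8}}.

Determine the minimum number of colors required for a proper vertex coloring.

5

0, 2, 6, 7, 9 are pairwise adjacent (a clique of size 5), so at least 5 colors are needed.
One proper 5-coloring: 0=red, 1=red, 2=green, 3=yellow, 4=blue, 5=blue, 6=purple, 7=blue, 8=yellow, 9=yellow. Every edge joins two different colors.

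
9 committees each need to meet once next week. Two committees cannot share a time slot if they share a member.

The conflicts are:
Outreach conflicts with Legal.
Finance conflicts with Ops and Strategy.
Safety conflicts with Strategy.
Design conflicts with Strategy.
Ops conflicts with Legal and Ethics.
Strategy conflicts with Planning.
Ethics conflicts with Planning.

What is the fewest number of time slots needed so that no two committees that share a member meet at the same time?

3

The cycle Finance-Ops-Ethics-Planning-Strategy-Finance has odd length 5, so it cannot be 2-colored; at least 3 time slots are needed.
A valid assignment using 3 time slots: Outreach=1, Finance=2, Safety=2, Design=2, Ops=1, Strategy=1, Legal=2, Ethics=2, Planning=3. Each listed conflict is separated.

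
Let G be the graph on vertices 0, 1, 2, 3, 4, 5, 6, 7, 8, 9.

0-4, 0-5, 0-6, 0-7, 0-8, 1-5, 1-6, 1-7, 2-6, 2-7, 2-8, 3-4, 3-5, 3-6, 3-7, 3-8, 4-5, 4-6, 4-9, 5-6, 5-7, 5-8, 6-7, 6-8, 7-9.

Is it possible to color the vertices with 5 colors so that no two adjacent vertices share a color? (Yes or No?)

Yes

The chromatic number is 4. 3, 5, 6, 8 form a clique, so at least 4 colors are needed.
4 colors suffice: color red → {6, 9}; color blue → {2, 5}; color green → {4, 7, 8}; color yellow → {0, 1, 3}.
Since 5 ≥ 4, a proper 5-coloring certainly exists.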